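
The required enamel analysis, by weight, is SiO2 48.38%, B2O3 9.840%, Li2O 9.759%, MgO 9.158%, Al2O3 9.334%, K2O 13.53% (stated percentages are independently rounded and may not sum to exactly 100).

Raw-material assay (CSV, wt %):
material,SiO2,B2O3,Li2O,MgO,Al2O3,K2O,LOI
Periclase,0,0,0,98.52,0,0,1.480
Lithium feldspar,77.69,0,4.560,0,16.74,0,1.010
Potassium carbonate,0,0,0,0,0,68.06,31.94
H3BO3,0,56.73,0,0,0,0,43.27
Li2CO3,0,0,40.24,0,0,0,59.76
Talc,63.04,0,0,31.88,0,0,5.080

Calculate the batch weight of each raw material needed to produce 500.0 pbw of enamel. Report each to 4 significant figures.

Every computation keeps full precision end to end; in-progress results are shown with 4-significant-digit rounding alongside each step; every reported value is rounded a single time; the derived quantities (ignition loss, the totals, yield, net glass mass, six oxide percentages) are re-derived in full precision from the batch weights for 500.0 pbw of glass as quoted within the problem or the answer.
Oxide-by-oxide targets in 500.0 pbw enamel:
  SiO2: 48.38% × 500.0 = 241.9 pbw
  B2O3: 9.840% × 500.0 = 49.20 pbw
  Li2O: 9.759% × 500.0 = 48.80 pbw
  MgO: 9.158% × 500.0 = 45.79 pbw
  Al2O3: 9.334% × 500.0 = 46.67 pbw
  K2O: 13.53% × 500.0 = 67.65 pbw
Checking each oxide sum applying the batch weights above, for the quoted basis mass (oxide sums agree with the targets inside rounding margins):
  SiO2: 278.8·0.7769 + 40.14·0.6304 = 241.9 pbw (target 241.9 pbw)
  B2O3: 86.73·0.5673 = 49.20 pbw (target 49.20 pbw)
  Li2O: 278.8·0.04560 + 89.67·0.4024 = 48.80 pbw (target 48.80 pbw)
  MgO: 33.49·0.9852 + 40.14·0.3188 = 45.79 pbw (target 45.79 pbw)
  Al2O3: 278.8·0.1674 = 46.67 pbw (target 46.67 pbw)
  K2O: 99.40·0.6806 = 67.65 pbw (target 67.65 pbw)
Mass balance on the glass: total batch − LOI = 500.0 pbw (per-oxide target masses sum to 500.0 pbw; stated basis 500.0 pbw — rounding explains the deltas).
Total batch = Σ batch = 628.2 pbw; LOI loss = Σ batch·LOI = 128.2 pbw; as yield: glass ÷ batch → 79.59%.

Batch per 500.0 pbw enamel:
  Periclase: 33.49 pbw
  Lithium feldspar: 278.8 pbw
  Potassium carbonate: 99.40 pbw
  H3BO3: 86.73 pbw
  Li2CO3: 89.67 pbw
  Talc: 40.14 pbw
Total batch = 628.2 pbw; LOI loss = 128.2 pbw; yield = 79.59%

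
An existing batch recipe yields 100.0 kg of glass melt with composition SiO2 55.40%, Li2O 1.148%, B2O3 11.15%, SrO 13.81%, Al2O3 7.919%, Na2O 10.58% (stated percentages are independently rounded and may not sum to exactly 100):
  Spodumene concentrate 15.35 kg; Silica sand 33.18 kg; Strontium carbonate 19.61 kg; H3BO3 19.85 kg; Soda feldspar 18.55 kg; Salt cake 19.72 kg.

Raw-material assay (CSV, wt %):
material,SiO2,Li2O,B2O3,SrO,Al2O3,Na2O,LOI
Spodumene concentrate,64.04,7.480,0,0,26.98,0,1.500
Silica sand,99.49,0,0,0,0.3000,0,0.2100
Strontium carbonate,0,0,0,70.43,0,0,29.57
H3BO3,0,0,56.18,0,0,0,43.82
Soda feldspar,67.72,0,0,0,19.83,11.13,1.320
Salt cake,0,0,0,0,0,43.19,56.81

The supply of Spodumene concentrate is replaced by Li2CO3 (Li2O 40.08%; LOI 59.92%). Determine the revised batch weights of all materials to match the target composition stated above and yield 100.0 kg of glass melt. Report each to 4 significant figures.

Revised batch per 100.0 kg glass melt:
  Li2CO3: 2.864 kg
  Silica sand: 28.80 kg
  Strontium carbonate: 19.61 kg
  H3BO3: 19.85 kg
  Soda feldspar: 39.50 kg
  Salt cake: 14.32 kg
Total batch = 124.9 kg; LOI loss = 24.93 kg

All internal work carries full float precision through the solve — values along the way are displayed rounded to 4 significant digits between the steps — each reported number carries a single rounding; derived quantities are computed starting from the weights on 100.0 kg of glass at full float precision (the six compositions, the totals, yield, ignition loss, glass mass), exactly as printed in problem or answer.
The oxide mass targets at 100.0 kg glass melt:
  SiO2: 55.40% × 100.0 = 55.40 kg
  Li2O: 1.148% × 100.0 = 1.148 kg
  B2O3: 11.15% × 100.0 = 11.15 kg
  SrO: 13.81% × 100.0 = 13.81 kg
  Al2O3: 7.919% × 100.0 = 7.919 kg
  Na2O: 10.58% × 100.0 = 10.58 kg
Sums-versus-targets review from the weights as reported, relative to the basis at hand (each sum matches its target mass exact up to rounding of places):
  SiO2: 28.80·0.9949 + 39.50·0.6772 = 55.40 kg (target 55.40 kg)
  Li2O: 2.864·0.4008 = 1.148 kg (target 1.148 kg)
  B2O3: 19.85·0.5618 = 11.15 kg (target 11.15 kg)
  SrO: 19.61·0.7043 = 13.81 kg (target 13.81 kg)
  Al2O3: 28.80·0.003000 + 39.50·0.1983 = 7.919 kg (target 7.919 kg)
  Na2O: 39.50·0.1113 + 14.32·0.4319 = 10.58 kg (target 10.58 kg)
Glass-mass sanity pass: Σ batch − LOI loss = 100.0 kg (targets for the oxides total 100.0 kg; the stated basis being 100.0 kg — deltas are rounding alone).
Adding the batch up: Σ batch = 124.9 kg; loss to ignition Σ batch·LOI = 24.93 kg; yield: glass divided by total = 80.05%.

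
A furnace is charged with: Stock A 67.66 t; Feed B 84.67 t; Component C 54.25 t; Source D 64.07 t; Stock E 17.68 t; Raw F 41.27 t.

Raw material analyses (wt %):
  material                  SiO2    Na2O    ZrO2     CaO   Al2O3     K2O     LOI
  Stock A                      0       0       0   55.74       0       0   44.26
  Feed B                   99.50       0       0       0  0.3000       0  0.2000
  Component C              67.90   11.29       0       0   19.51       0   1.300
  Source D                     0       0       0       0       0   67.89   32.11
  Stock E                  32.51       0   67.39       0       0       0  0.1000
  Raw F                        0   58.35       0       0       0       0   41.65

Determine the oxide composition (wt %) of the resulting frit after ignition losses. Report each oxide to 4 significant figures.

Full precision is kept from first step to last. Rounding to 4 significant figures extends to each working value as displayed — a single rounding finalizes every reported number — derived quantities are computed in full float precision (net glass mass, totals, yield, LOI, the six compositions) using the weight values for 261.0 t of glass, exactly as shown in question or answer.
Oxide-by-oxide delivered mass:
  SiO2: 84.67·0.9950 + 54.25·0.6790 + 17.68·0.3251 = 126.8 t
  Na2O: 54.25·0.1129 + 41.27·0.5835 = 30.21 t
  ZrO2: 17.68·0.6739 = 11.91 t
  CaO: 67.66·0.5574 = 37.71 t
  Al2O3: 84.67·0.003000 + 54.25·0.1951 = 10.84 t
  K2O: 64.07·0.6789 = 43.50 t
LOI: 67.66·0.4426 + 84.67·0.002000 + 54.25·0.01300 + 64.07·0.3211 + 17.68·0.001000 + 41.27·0.4165 = 68.60 t
Net of LOI, the glass mass = 329.6 − 68.60 = 261.0 t (= Σ oxide masses)
wt % = 100 × oxide mass / glass mass

Glass mass = 261.0 t (batch 329.6 − LOI 68.60).
Composition: SiO2 48.59%, Na2O 11.57%, ZrO2 4.565%, CaO 14.45%, Al2O3 4.153%, K2O 16.67%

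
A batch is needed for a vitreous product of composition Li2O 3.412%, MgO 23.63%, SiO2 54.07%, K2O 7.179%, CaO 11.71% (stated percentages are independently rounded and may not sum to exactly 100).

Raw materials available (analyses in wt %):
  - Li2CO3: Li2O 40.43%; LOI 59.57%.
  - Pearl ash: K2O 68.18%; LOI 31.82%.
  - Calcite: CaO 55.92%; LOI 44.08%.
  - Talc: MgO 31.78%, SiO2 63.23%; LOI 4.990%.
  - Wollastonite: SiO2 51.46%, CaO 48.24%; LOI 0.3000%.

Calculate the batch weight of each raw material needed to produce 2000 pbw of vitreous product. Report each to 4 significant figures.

Intermediates are printed rounded to four significant digits at each printed step — the working math runs at full float precision through every step — each reported value is rounded just once — all derived quantities (glass mass, totals, the yield, five oxide percentages, LOI) are re-derived in full float precision from the weighed amounts at 2000 pbw of glass, as given in the problem or answer text.
Oxide-by-oxide targets in 2000 pbw vitreous product:
  Li2O: 3.412% × 2000 = 68.24 pbw
  MgO: 23.63% × 2000 = 472.6 pbw
  SiO2: 54.07% × 2000 = 1081 pbw
  K2O: 7.179% × 2000 = 143.6 pbw
  CaO: 11.71% × 2000 = 234.2 pbw
Mass-balance tally per oxide using the reported weights, for the quoted basis mass (every target is met by its sum up to rounding of the answer):
  Li2O: 168.8·0.4043 = 68.25 pbw (target 68.24 pbw)
  MgO: 1487·0.3178 = 472.6 pbw (target 472.6 pbw)
  SiO2: 1487·0.6323 + 274.2·0.5146 = 1081 pbw (target 1081 pbw)
  K2O: 210.6·0.6818 = 143.6 pbw (target 143.6 pbw)
  CaO: 182.3·0.5592 + 274.2·0.4824 = 234.2 pbw (target 234.2 pbw)
Mass balance on the glass: batch Σ − ignition loss = 2000 pbw (oxide target masses add up to 2000 pbw; versus the stated basis of 2000 pbw — a pure rounding effect).
Batch total: Σ batch = 2323 pbw; LOI removed, Σ of batch·LOI: 322.9 pbw; yield = glass ÷ total batch = 86.10%.

Batch per 2000 pbw vitreous product:
  Li2CO3: 168.8 pbw
  Pearl ash: 210.6 pbw
  Calcite: 182.3 pbw
  Talc: 1487 pbw
  Wollastonite: 274.2 pbw
Total batch = 2323 pbw; LOI loss = 322.9 pbw; yield = 86.10%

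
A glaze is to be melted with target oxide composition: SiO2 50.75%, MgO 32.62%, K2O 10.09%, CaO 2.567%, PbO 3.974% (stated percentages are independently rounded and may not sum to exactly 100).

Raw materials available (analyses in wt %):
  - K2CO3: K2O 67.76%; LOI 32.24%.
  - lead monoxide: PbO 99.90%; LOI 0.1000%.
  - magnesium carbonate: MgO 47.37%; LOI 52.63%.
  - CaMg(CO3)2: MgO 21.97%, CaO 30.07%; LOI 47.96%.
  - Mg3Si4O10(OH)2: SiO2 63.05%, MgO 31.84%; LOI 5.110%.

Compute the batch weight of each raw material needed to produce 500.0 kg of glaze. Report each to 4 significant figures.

The whole derivation runs at full precision throughout; mid-chain values are printed, rounded to four significant figures, between the steps — every reported figure carries a single rounding; all derived quantities are carried at full precision (the yield, net glass mass, the totals, ignition loss, five oxide percentages) from the weighed amounts on 500.0 kg of glass exactly as shown in problem or answer.
The oxide mass targets at 500.0 kg glaze:
  SiO2: 50.75% × 500.0 = 253.8 kg
  MgO: 32.62% × 500.0 = 163.1 kg
  K2O: 10.09% × 500.0 = 50.45 kg
  CaO: 2.567% × 500.0 = 12.84 kg
  PbO: 3.974% × 500.0 = 19.87 kg
Mass-balance tally per oxide from the weights as reported, under the basis named above (oxide sums agree with the targets once rounding is allowed for):
  SiO2: 402.5·0.6305 = 253.8 kg (target 253.8 kg)
  MgO: 54.00·0.4737 + 42.68·0.2197 + 402.5·0.3184 = 163.1 kg (target 163.1 kg)
  K2O: 74.45·0.6776 = 50.45 kg (target 50.45 kg)
  CaO: 42.68·0.3007 = 12.83 kg (target 12.84 kg)
  PbO: 19.89·0.9990 = 19.87 kg (target 19.87 kg)
Auditing the glass mass value: batch total minus LOI = 500.0 kg (per-oxide target masses sum to 500.0 kg; the stated basis being 500.0 kg — gaps are rounding artifacts).
Batch total: Σ batch = 593.5 kg; loss to ignition Σ batch·LOI = 93.48 kg; yield, glass over the total, = 84.25%.

Batch per 500.0 kg glaze:
  K2CO3: 74.45 kg
  lead monoxide: 19.89 kg
  magnesium carbonate: 54.00 kg
  CaMg(CO3)2: 42.68 kg
  Mg3Si4O10(OH)2: 402.5 kg
Total batch = 593.5 kg; LOI loss = 93.48 kg; yield = 84.25%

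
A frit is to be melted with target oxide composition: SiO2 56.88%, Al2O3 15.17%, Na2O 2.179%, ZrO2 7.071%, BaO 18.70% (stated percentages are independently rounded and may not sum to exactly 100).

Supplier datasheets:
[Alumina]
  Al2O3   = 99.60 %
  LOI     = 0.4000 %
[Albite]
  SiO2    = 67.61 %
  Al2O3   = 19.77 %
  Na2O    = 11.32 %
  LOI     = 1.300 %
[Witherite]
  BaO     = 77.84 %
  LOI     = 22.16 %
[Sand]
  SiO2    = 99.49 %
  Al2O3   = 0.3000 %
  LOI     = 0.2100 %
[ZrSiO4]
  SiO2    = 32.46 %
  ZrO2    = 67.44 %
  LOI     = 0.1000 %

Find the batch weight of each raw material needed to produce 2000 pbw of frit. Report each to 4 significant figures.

Every computation carries full float precision at every stage. Intermediates are printed rounded to 4 significant digits — exactly one rounding is applied to every reported figure — the derived quantities are re-derived at full float precision (the five compositions, glass mass, ignition loss, yield, totals) starting from the weights on 2000 pbw of glass, as quoted within question or answer.
Oxide mass targets, per 2000 pbw frit:
  SiO2: 56.88% × 2000 = 1138 pbw
  Al2O3: 15.17% × 2000 = 303.4 pbw
  Na2O: 2.179% × 2000 = 43.58 pbw
  ZrO2: 7.071% × 2000 = 141.4 pbw
  BaO: 18.70% × 2000 = 374.0 pbw
Balance tally, oxide-wise, on the weights just shown, relative to the basis at hand (oxide sums agree with the targets once rounding is allowed for):
  SiO2: 385.0·0.6761 + 813.4·0.9949 + 209.7·0.3246 = 1138 pbw (target 1138 pbw)
  Al2O3: 225.8·0.9960 + 385.0·0.1977 + 813.4·0.003000 = 303.5 pbw (target 303.4 pbw)
  Na2O: 385.0·0.1132 = 43.58 pbw (target 43.58 pbw)
  ZrO2: 209.7·0.6744 = 141.4 pbw (target 141.4 pbw)
  BaO: 480.5·0.7784 = 374.0 pbw (target 374.0 pbw)
Glass mass check: batch Σ − ignition loss = 2000 pbw (the targets, summed, come to 2000 pbw; the stated basis being 2000 pbw — deltas are rounding alone).
Whole-batch sum: Σ batch = 2114 pbw; the LOI term Σ batch·LOI equals 114.3 pbw; yield = glass ÷ total batch = 94.59%.

Batch per 2000 pbw frit:
  Alumina: 225.8 pbw
  Albite: 385.0 pbw
  Witherite: 480.5 pbw
  Sand: 813.4 pbw
  ZrSiO4: 209.7 pbw
Total batch = 2114 pbw; LOI loss = 114.3 pbw; yield = 94.59%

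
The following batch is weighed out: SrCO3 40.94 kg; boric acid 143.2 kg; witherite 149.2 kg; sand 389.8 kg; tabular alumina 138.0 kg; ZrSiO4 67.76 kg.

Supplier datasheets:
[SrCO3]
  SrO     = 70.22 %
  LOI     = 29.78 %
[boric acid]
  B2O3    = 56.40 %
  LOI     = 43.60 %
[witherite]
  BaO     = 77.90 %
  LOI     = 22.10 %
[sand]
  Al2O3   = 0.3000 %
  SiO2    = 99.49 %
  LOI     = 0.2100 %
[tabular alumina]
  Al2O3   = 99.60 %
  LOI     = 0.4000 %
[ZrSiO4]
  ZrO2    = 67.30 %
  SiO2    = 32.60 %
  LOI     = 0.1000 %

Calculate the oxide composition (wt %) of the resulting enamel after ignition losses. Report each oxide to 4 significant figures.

Glass mass = 819.9 kg (batch 928.9 − LOI 109.0).
Composition: BaO 14.18%, B2O3 9.851%, SrO 3.506%, ZrO2 5.562%, Al2O3 16.91%, SiO2 50.00%

The whole derivation runs at full precision throughout. Values along the way appear, rounded to 4 significant figures, on the page; every reported figure takes exactly one rounding; the derived quantities, including the six compositions, LOI, net glass mass, the yield, the totals, are recomputed from the weighed amounts for 819.9 kg of glass at full precision, as set out in the problem or answer text.
Oxide-by-oxide delivered mass:
  BaO: 149.2·0.7790 = 116.2 kg
  B2O3: 143.2·0.5640 = 80.76 kg
  SrO: 40.94·0.7022 = 28.75 kg
  ZrO2: 67.76·0.6730 = 45.60 kg
  Al2O3: 389.8·0.003000 + 138.0·0.9960 = 138.6 kg
  SiO2: 389.8·0.9949 + 67.76·0.3260 = 409.9 kg
LOI: 40.94·0.2978 + 143.2·0.4360 + 149.2·0.2210 + 389.8·0.002100 + 138.0·0.004000 + 67.76·0.001000 = 109.0 kg
The glass mass, total less LOI, = 928.9 − 109.0 = 819.9 kg (matching Σ of the oxides)
percent by weight: oxide/glass ×100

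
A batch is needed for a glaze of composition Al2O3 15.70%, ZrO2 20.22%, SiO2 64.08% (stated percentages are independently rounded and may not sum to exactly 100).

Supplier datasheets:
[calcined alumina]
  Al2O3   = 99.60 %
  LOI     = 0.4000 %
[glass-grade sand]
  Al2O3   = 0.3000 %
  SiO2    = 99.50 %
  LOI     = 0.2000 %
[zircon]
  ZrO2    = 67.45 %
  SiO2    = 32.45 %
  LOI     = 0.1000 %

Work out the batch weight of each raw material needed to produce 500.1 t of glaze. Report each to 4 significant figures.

All internal work keeps exact precision in every operation — rounding to 4 significant figures extends to each mid-chain value as printed — exactly one rounding goes into every reported value — derived quantities (totals, glass mass, the three compositions, yield, LOI) are computed starting from the weights at 500.1 t of glass in full precision, as quoted within the problem or the answer.
Oxide mass targets, per 500.1 t glaze:
  Al2O3: 15.70% × 500.1 = 78.52 t
  ZrO2: 20.22% × 500.1 = 101.1 t
  SiO2: 64.08% × 500.1 = 320.5 t
Verifying the oxide balance working from each reported weight, on the stated basis (summed amounts equal target values net of answer rounding effects):
  Al2O3: 78.01·0.9960 + 273.2·0.003000 = 78.52 t (target 78.52 t)
  ZrO2: 149.9·0.6745 = 101.1 t (target 101.1 t)
  SiO2: 273.2·0.9950 + 149.9·0.3245 = 320.5 t (target 320.5 t)
Auditing the glass mass value: total charge less LOI = 500.1 t (the Σ of target masses is 500.1 t; versus the stated basis of 500.1 t — differing by rounding only).
Whole-batch sum: Σ batch = 501.1 t; LOI removed, Σ of batch·LOI: 1.008 t; yield: glass divided by total = 99.80%.

Batch per 500.1 t glaze:
  calcined alumina: 78.01 t
  glass-grade sand: 273.2 t
  zircon: 149.9 t
Total batch = 501.1 t; LOI loss = 1.008 t; yield = 99.80%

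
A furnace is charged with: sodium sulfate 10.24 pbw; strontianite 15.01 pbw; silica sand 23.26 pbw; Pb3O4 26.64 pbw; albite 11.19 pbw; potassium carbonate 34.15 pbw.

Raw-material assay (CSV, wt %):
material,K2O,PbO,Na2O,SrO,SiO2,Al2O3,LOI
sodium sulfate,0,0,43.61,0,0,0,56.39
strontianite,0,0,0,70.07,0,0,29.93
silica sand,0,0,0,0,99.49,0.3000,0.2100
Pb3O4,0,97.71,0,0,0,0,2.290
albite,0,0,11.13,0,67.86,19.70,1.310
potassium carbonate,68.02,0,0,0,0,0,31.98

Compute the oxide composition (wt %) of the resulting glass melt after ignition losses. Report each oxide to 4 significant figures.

Each numeric step keeps exact precision all the way through. The intermediate values are printed rounded to 4 significant digits when written out; each reported value takes a single rounding. The derived quantities are re-derived from the batch weights per 98.50 pbw of glass in full precision (LOI, the six compositions, yield, totals, glass mass) as given in problem or answer.
Delivered oxide masses:
  K2O: 34.15·0.6802 = 23.23 pbw
  PbO: 26.64·0.9771 = 26.03 pbw
  Na2O: 10.24·0.4361 + 11.19·0.1113 = 5.711 pbw
  SrO: 15.01·0.7007 = 10.52 pbw
  SiO2: 23.26·0.9949 + 11.19·0.6786 = 30.73 pbw
  Al2O3: 23.26·0.003000 + 11.19·0.1970 = 2.274 pbw
LOI: 10.24·0.5639 + 15.01·0.2993 + 23.26·0.002100 + 26.64·0.02290 + 11.19·0.01310 + 34.15·0.3198 = 21.99 pbw
The glass mass, total less LOI, = 120.5 − 21.99 = 98.50 pbw (= Σ oxide masses)
wt % = oxide mass / glass mass × 100

Glass mass = 98.50 pbw (batch 120.5 − LOI 21.99).
Composition: K2O 23.58%, PbO 26.43%, Na2O 5.798%, SrO 10.68%, SiO2 31.20%, Al2O3 2.309%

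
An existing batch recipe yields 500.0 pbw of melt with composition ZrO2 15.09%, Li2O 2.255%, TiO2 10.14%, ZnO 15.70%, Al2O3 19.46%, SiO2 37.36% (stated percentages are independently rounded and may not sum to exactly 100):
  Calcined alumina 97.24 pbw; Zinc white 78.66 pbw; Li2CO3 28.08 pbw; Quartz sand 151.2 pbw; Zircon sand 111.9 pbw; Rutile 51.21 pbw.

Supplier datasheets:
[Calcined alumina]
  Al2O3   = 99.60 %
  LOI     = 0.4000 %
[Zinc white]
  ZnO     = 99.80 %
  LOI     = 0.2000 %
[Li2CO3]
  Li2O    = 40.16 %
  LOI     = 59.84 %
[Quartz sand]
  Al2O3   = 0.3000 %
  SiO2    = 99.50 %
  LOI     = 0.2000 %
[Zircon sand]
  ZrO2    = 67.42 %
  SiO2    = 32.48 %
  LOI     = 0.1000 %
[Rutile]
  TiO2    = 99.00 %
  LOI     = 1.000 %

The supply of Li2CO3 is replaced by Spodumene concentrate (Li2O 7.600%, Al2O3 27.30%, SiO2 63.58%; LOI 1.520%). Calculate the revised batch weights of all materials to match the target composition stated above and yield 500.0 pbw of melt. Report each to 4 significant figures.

Working values are printed (rounded to four significant digits) on the page — full precision is maintained throughout; each reported figure receives exactly one rounding — all derived quantities, which include net glass mass, the yield, LOI, the totals, six oxide percentages, are computed in exact precision, as quoted within the problem or the answer, using the weight values for 500.0 pbw of glass.
Target masses of each oxide per 500.0 pbw melt:
  ZrO2: 15.09% × 500.0 = 75.45 pbw
  Li2O: 2.255% × 500.0 = 11.28 pbw
  TiO2: 10.14% × 500.0 = 50.70 pbw
  ZnO: 15.70% × 500.0 = 78.50 pbw
  Al2O3: 19.46% × 500.0 = 97.30 pbw
  SiO2: 37.36% × 500.0 = 186.8 pbw
Checking each oxide sum with the batch weights as given, against the basis in use (sums match the target masses within answer rounding):
  ZrO2: 111.9·0.6742 = 75.44 pbw (target 75.45 pbw)
  Li2O: 148.4·0.07600 = 11.28 pbw (target 11.28 pbw)
  TiO2: 51.21·0.9900 = 50.70 pbw (target 50.70 pbw)
  ZnO: 78.66·0.9980 = 78.50 pbw (target 78.50 pbw)
  Al2O3: 56.86·0.9960 + 148.4·0.2730 + 56.41·0.003000 = 97.31 pbw (target 97.30 pbw)
  SiO2: 148.4·0.6358 + 56.41·0.9950 + 111.9·0.3248 = 186.8 pbw (target 186.8 pbw)
Auditing the glass mass value: total charge less LOI = 500.1 pbw (the Σ of target masses is 500.0 pbw; against the stated basis, 500.0 pbw — any gap is answer rounding).
Whole-batch sum: Σ batch = 503.4 pbw; loss to ignition Σ batch·LOI = 3.377 pbw; as yield: glass ÷ batch → 99.33%.

Revised batch per 500.0 pbw melt:
  Calcined alumina: 56.86 pbw
  Zinc white: 78.66 pbw
  Spodumene concentrate: 148.4 pbw
  Quartz sand: 56.41 pbw
  Zircon sand: 111.9 pbw
  Rutile: 51.21 pbw
Total batch = 503.4 pbw; LOI loss = 3.377 pbw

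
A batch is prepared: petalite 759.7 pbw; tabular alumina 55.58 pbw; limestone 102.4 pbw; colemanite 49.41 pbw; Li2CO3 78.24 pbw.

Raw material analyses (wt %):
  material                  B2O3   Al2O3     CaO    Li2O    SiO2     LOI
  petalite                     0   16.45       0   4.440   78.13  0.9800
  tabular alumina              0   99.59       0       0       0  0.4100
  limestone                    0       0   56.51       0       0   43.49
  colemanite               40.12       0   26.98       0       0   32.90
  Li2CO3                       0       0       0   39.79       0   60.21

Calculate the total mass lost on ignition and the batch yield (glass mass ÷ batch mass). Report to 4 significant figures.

In-progress results are shown rounded off to 4 significant digits in the working; all arithmetic keeps full float precision through every step. Each reported figure receives exactly one rounding — the derived quantities (the five compositions, yield, net glass mass, the totals, ignition loss) are rebuilt starting from the weights for 929.8 pbw of glass in full float precision, as written in the question or the answer.
Per-material ignition loss:
  petalite: 759.7 × 0.009800 = 7.445 pbw
  tabular alumina: 55.58 × 0.004100 = 0.2279 pbw
  limestone: 102.4 × 0.4349 = 44.53 pbw
  colemanite: 49.41 × 0.3290 = 16.26 pbw
  Li2CO3: 78.24 × 0.6021 = 47.11 pbw
Total LOI = 115.6 pbw
Glass = batch − LOI = 1045 − 115.6 = 929.8 pbw

LOI loss = 115.6 pbw; glass = 929.8 pbw; yield = 88.94%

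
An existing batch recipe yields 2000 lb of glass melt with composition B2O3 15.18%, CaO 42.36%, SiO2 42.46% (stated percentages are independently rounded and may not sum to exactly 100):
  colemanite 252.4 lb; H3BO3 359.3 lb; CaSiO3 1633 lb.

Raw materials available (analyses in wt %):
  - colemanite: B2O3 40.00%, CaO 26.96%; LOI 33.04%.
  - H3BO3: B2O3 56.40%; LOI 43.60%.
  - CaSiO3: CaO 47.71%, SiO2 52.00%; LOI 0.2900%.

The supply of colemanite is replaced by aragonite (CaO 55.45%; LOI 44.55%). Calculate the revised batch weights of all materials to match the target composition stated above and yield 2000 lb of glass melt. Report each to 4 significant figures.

Revised batch per 2000 lb glass melt:
  aragonite: 122.7 lb
  H3BO3: 538.3 lb
  CaSiO3: 1633 lb
Total batch = 2294 lb; LOI loss = 294.1 lb

All arithmetic holds full float precision through the solve; intermediates appear with 4-significant-digit rounding alongside each step — every reported figure is rounded exactly once. The derived quantities, including ignition loss, yield, three oxide percentages, totals, net glass mass, are computed from the batch weights for 2000 lb of glass in full precision as quoted within the problem or the answer.
Target oxide masses per 2000 lb glass melt:
  B2O3: 15.18% × 2000 = 303.6 lb
  CaO: 42.36% × 2000 = 847.2 lb
  SiO2: 42.46% × 2000 = 849.2 lb
Balance tally, oxide-wise, on the weights just shown, against the basis in use (oxide sums agree with the targets modulo rounding of the values):
  B2O3: 538.3·0.5640 = 303.6 lb (target 303.6 lb)
  CaO: 122.7·0.5545 + 1633·0.4771 = 847.1 lb (target 847.2 lb)
  SiO2: 1633·0.5200 = 849.2 lb (target 849.2 lb)
Glass-mass sanity pass: total charge less LOI = 2000 lb (per-oxide target masses sum to 2000 lb; the stated basis being 2000 lb — deltas are rounding alone).
Whole-batch sum: Σ batch = 2294 lb; LOI removed, Σ of batch·LOI: 294.1 lb; as yield: glass ÷ batch → 87.18%.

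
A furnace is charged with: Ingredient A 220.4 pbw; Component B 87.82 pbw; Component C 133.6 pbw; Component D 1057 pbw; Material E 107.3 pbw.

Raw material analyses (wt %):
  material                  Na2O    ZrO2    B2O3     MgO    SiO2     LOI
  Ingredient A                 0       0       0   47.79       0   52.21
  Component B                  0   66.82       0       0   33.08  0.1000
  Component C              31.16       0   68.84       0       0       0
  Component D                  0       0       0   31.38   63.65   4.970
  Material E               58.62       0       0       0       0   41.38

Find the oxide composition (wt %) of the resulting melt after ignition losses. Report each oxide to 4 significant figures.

All arithmetic carries full precision through every step — the intermediate values appear, rounded to four significant figures, alongside each step. Each reported value is rounded only once; the derived quantities, including net glass mass, LOI, five oxide percentages, totals, yield, are computed starting from the weights on 1394 pbw of glass at full float precision precisely as stated by the problem or the answer.
Oxide-by-oxide delivered mass:
  Na2O: 133.6·0.3116 + 107.3·0.5862 = 104.5 pbw
  ZrO2: 87.82·0.6682 = 58.68 pbw
  B2O3: 133.6·0.6884 = 91.97 pbw
  MgO: 220.4·0.4779 + 1057·0.3138 = 437.0 pbw
  SiO2: 87.82·0.3308 + 1057·0.6365 = 701.8 pbw
LOI: 220.4·0.5221 + 87.82·0.001000 + 1057·0.04970 + 107.3·0.4138 = 212.1 pbw
Glass = total batch minus LOI = 1606 − 212.1 = 1394 pbw (matching Σ of the oxides)
oxide / glass × 100 gives the wt %

Glass mass = 1394 pbw (batch 1606 − LOI 212.1).
Composition: Na2O 7.498%, ZrO2 4.209%, B2O3 6.597%, MgO 31.35%, SiO2 50.35%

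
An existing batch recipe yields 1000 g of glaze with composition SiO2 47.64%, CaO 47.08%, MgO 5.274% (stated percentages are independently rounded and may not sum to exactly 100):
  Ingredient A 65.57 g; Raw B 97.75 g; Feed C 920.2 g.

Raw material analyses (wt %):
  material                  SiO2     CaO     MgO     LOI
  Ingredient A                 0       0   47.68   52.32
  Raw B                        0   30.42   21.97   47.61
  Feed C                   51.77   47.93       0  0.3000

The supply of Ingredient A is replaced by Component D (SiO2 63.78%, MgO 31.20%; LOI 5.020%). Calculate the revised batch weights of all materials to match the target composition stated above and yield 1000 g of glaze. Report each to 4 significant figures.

Revised batch per 1000 g glaze:
  Component D: 42.34 g
  Raw B: 179.9 g
  Feed C: 868.1 g
Total batch = 1090 g; LOI loss = 90.38 g

All arithmetic carries full float precision at each step; intermediates are displayed (rounded to four significant digits) when written out. Every reported figure carries a single rounding; derived quantities, including yield, glass mass, three oxide percentages, the totals, LOI, are computed from the batch weights at 1000 g of glass in full precision, exactly as printed in either problem or answer.
Oxide-by-oxide targets in 1000 g glaze:
  SiO2: 47.64% × 1000 = 476.4 g
  CaO: 47.08% × 1000 = 470.8 g
  MgO: 5.274% × 1000 = 52.74 g
A balance pass over the oxides, applying the batch weights above, at the basis given (target by target, the sums agree exact up to rounding of places):
  SiO2: 42.34·0.6378 + 868.1·0.5177 = 476.4 g (target 476.4 g)
  CaO: 179.9·0.3042 + 868.1·0.4793 = 470.8 g (target 470.8 g)
  MgO: 42.34·0.3120 + 179.9·0.2197 = 52.73 g (target 52.74 g)
Mass balance on the glass: the batch minus its LOI: 1000 g (oxide target masses add up to 999.9 g; against the stated basis, 1000 g — a pure rounding effect).
Batch grand total — Σ batch = 1090 g; LOI loss = Σ batch·LOI = 90.38 g; as yield: glass ÷ batch → 91.71%.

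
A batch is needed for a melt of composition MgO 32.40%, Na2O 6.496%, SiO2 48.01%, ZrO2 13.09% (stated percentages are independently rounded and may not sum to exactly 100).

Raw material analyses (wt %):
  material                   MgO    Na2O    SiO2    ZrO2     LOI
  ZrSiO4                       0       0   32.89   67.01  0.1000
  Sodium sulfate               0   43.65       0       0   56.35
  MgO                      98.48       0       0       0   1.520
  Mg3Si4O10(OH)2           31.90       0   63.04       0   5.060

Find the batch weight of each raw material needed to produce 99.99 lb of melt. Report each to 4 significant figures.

Intermediates are printed rounded to 4 significant digits. All arithmetic runs at exact precision at each step — each reported figure takes a single rounding — derived quantities (four oxide percentages, ignition loss, yield, the totals, glass mass) are rebuilt using the weight values at 99.99 lb of glass in full precision, as quoted within either problem or answer.
Per-oxide target masses for 99.99 lb melt:
  MgO: 32.40% × 99.99 = 32.40 lb
  Na2O: 6.496% × 99.99 = 6.495 lb
  SiO2: 48.01% × 99.99 = 48.01 lb
  ZrO2: 13.09% × 99.99 = 13.09 lb
Mass-balance tally per oxide using the reported weights, relative to the basis at hand (target by target, the sums agree net of answer rounding effects):
  MgO: 11.53·0.9848 + 65.96·0.3190 = 32.40 lb (target 32.40 lb)
  Na2O: 14.88·0.4365 = 6.495 lb (target 6.495 lb)
  SiO2: 19.53·0.3289 + 65.96·0.6304 = 48.00 lb (target 48.01 lb)
  ZrO2: 19.53·0.6701 = 13.09 lb (target 13.09 lb)
Glass-mass closure: net batch after ignition = 99.98 lb (targets for the oxides total 99.99 lb; against the stated basis, 99.99 lb — rounding explains the deltas).
Adding the batch up: Σ batch = 111.9 lb; loss to ignition Σ batch·LOI = 11.92 lb; as yield: glass ÷ batch → 89.35%.

Batch per 99.99 lb melt:
  ZrSiO4: 19.53 lb
  Sodium sulfate: 14.88 lb
  MgO: 11.53 lb
  Mg3Si4O10(OH)2: 65.96 lb
Total batch = 111.9 lb; LOI loss = 11.92 lb; yield = 89.35%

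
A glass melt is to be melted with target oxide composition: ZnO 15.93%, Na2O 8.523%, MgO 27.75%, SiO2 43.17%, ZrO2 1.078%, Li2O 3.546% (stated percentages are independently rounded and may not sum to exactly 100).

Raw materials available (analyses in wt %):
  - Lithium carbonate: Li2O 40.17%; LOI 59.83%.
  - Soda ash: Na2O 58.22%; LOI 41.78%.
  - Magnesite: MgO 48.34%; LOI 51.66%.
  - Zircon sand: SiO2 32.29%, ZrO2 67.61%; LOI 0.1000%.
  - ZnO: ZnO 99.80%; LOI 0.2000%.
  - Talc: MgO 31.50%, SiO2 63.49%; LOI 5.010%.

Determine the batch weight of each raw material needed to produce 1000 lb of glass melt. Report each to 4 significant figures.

Batch per 1000 lb glass melt:
  Lithium carbonate: 88.27 lb
  Soda ash: 146.4 lb
  Magnesite: 136.3 lb
  Zircon sand: 15.94 lb
  ZnO: 159.6 lb
  Talc: 671.8 lb
Total batch = 1218 lb; LOI loss = 218.4 lb; yield = 82.07%

Intermediates appear (rounded to 4 significant digits) when written out; the whole derivation holds full float precision through every step — each reported result sees exactly one rounding; the derived quantities (yield, LOI, glass mass, the six compositions, the totals) are re-derived in full float precision from the batch weights on 1000 lb of glass as quoted within either problem or answer.
Target oxide masses per 1000 lb glass melt:
  ZnO: 15.93% × 1000 = 159.3 lb
  Na2O: 8.523% × 1000 = 85.23 lb
  MgO: 27.75% × 1000 = 277.5 lb
  SiO2: 43.17% × 1000 = 431.7 lb
  ZrO2: 1.078% × 1000 = 10.78 lb
  Li2O: 3.546% × 1000 = 35.46 lb
Oxide-by-oxide audit per the reported batch figures, for the quoted basis mass (delivered sums recover each target given rounding of the digits):
  ZnO: 159.6·0.9980 = 159.3 lb (target 159.3 lb)
  Na2O: 146.4·0.5822 = 85.23 lb (target 85.23 lb)
  MgO: 136.3·0.4834 + 671.8·0.3150 = 277.5 lb (target 277.5 lb)
  SiO2: 15.94·0.3229 + 671.8·0.6349 = 431.7 lb (target 431.7 lb)
  ZrO2: 15.94·0.6761 = 10.78 lb (target 10.78 lb)
  Li2O: 88.27·0.4017 = 35.46 lb (target 35.46 lb)
Mass balance on the glass: total batch − LOI = 999.9 lb (the targets, summed, come to 1000 lb; versus the stated basis of 1000 lb — rounding explains the deltas).
Batch total: Σ batch = 1218 lb; the LOI term Σ batch·LOI equals 218.4 lb; glass ÷ batch gives a yield of 82.07%.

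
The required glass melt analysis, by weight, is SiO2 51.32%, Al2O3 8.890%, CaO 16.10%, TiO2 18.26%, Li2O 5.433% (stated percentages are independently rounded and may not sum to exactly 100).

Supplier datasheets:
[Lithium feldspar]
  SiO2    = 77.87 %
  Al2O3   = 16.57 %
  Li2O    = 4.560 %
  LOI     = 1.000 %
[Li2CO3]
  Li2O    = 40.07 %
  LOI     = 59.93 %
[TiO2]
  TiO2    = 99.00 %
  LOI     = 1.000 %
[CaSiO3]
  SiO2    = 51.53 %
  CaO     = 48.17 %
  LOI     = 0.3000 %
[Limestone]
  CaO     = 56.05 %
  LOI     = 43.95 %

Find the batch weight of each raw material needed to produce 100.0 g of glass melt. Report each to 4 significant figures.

Every computation keeps exact precision in every operation — mid-chain values are printed with 4-significant-digit rounding across the worked steps — each reported figure is rounded only once — the derived quantities (net glass mass, the totals, five oxide percentages, the yield, LOI) are computed starting from the weights at 100.0 g of glass at full precision precisely as stated by the problem or the answer.
Target masses of each oxide per 100.0 g glass melt:
  SiO2: 51.32% × 100.0 = 51.32 g
  Al2O3: 8.890% × 100.0 = 8.890 g
  CaO: 16.10% × 100.0 = 16.10 g
  TiO2: 18.26% × 100.0 = 18.26 g
  Li2O: 5.433% × 100.0 = 5.433 g
Per-oxide balance check working from each reported weight, per the basis as stated (every target is met by its sum modulo rounding of the values):
  SiO2: 53.65·0.7787 + 18.52·0.5153 = 51.32 g (target 51.32 g)
  Al2O3: 53.65·0.1657 = 8.890 g (target 8.890 g)
  CaO: 18.52·0.4817 + 12.81·0.5605 = 16.10 g (target 16.10 g)
  TiO2: 18.44·0.9900 = 18.26 g (target 18.26 g)
  Li2O: 53.65·0.04560 + 7.453·0.4007 = 5.433 g (target 5.433 g)
Glass mass check: the batch minus its LOI: 100.0 g (per-oxide target masses sum to 100.0 g; with the basis standing at 100.0 g — rounding explains the deltas).
Summing the batch: Σ batch = 110.9 g; LOI loss = Σ batch·LOI = 10.87 g; glass ÷ batch gives a yield of 90.19%.

Batch per 100.0 g glass melt:
  Lithium feldspar: 53.65 g
  Li2CO3: 7.453 g
  TiO2: 18.44 g
  CaSiO3: 18.52 g
  Limestone: 12.81 g
Total batch = 110.9 g; LOI loss = 10.87 g; yield = 90.19%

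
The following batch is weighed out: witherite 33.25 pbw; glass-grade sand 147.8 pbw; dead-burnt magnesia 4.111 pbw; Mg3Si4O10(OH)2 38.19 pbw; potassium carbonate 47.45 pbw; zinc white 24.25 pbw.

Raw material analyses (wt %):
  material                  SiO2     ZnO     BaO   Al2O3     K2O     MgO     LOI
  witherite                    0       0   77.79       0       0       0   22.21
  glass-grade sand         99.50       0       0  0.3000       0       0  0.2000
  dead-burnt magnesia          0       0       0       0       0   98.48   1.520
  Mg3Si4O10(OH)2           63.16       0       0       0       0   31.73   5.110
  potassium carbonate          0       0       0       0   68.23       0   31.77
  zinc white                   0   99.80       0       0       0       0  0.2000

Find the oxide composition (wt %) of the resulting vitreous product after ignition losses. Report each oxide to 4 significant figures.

Glass mass = 270.2 pbw (batch 295.1 − LOI 24.82).
Composition: SiO2 63.35%, ZnO 8.956%, BaO 9.571%, Al2O3 0.1641%, K2O 11.98%, MgO 5.982%

Rounding to 4 significant figures applies to every in-between result as printed; the whole derivation carries exact precision in every operation — exactly one rounding goes into each reported figure. All derived quantities are carried in exact precision (ignition loss, the six compositions, glass mass, the totals, yield) from the weighed amounts per 270.2 pbw of glass, as they appear in question or answer.
Oxide-by-oxide delivered mass:
  SiO2: 147.8·0.9950 + 38.19·0.6316 = 171.2 pbw
  ZnO: 24.25·0.9980 = 24.20 pbw
  BaO: 33.25·0.7779 = 25.87 pbw
  Al2O3: 147.8·0.003000 = 0.4434 pbw
  K2O: 47.45·0.6823 = 32.38 pbw
  MgO: 4.111·0.9848 + 38.19·0.3173 = 16.17 pbw
LOI: 33.25·0.2221 + 147.8·0.002000 + 4.111·0.01520 + 38.19·0.05110 + 47.45·0.3177 + 24.25·0.002000 = 24.82 pbw
Resulting glass, batch − LOI: 295.1 − 24.82 = 270.2 pbw (matching Σ of the oxides)
each oxide over glass, ×100, is wt %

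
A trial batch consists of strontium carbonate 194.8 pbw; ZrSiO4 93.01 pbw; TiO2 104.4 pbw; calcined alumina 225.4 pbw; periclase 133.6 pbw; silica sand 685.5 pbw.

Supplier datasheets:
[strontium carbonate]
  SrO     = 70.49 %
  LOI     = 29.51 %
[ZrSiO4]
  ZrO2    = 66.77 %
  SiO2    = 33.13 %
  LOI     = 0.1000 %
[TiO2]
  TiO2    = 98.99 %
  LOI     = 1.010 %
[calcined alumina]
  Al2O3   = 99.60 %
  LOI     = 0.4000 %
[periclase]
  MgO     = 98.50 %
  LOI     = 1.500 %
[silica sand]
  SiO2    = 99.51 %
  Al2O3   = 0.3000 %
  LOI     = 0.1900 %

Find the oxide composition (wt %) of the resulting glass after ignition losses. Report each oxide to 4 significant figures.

Mid-chain values are shown rounded to 4 significant figures in the working. Exact precision is carried at each step — each reported number is rounded once only — derived quantities, which include net glass mass, the yield, totals, ignition loss, six oxide percentages, are carried in full float precision, as quoted within the question or the answer, from the weighed amounts at 1374 pbw of glass.
Per-oxide mass from batch:
  ZrO2: 93.01·0.6677 = 62.10 pbw
  TiO2: 104.4·0.9899 = 103.3 pbw
  SiO2: 93.01·0.3313 + 685.5·0.9951 = 713.0 pbw
  MgO: 133.6·0.9850 = 131.6 pbw
  SrO: 194.8·0.7049 = 137.3 pbw
  Al2O3: 225.4·0.9960 + 685.5·0.003000 = 226.6 pbw
LOI: 194.8·0.2951 + 93.01·0.001000 + 104.4·0.01010 + 225.4·0.004000 + 133.6·0.01500 + 685.5·0.001900 = 62.84 pbw
Resulting glass, batch − LOI: 1437 − 62.84 = 1374 pbw (equal to the oxide-mass sum)
percent share: oxide ÷ glass, ×100

Glass mass = 1374 pbw (batch 1437 − LOI 62.84).
Composition: ZrO2 4.520%, TiO2 7.522%, SiO2 51.89%, MgO 9.578%, SrO 9.995%, Al2O3 16.49%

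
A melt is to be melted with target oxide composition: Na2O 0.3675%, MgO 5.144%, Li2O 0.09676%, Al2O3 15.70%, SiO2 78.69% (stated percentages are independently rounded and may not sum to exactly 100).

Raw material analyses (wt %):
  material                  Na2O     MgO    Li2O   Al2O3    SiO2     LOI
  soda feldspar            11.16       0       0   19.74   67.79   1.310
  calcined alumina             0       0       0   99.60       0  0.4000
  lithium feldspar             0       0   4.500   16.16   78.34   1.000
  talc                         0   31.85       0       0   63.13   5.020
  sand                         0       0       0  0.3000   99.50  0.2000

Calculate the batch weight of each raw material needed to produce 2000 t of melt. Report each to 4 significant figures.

Values along the way are displayed rounded off to 4 significant figures in the working; full precision is maintained through the solve; every reported value is rounded a single time. The derived quantities are computed from the weighed amounts at 2000 t of glass at full float precision (the totals, ignition loss, five oxide percentages, net glass mass, yield) as set out in question or answer.
Target oxide masses per 2000 t melt:
  Na2O: 0.3675% × 2000 = 7.350 t
  MgO: 5.144% × 2000 = 102.9 t
  Li2O: 0.09676% × 2000 = 1.935 t
  Al2O3: 15.70% × 2000 = 314.0 t
  SiO2: 78.69% × 2000 = 1574 t
Oxide-by-oxide audit given the weights on record, on the stated basis (target by target, the sums agree exact up to rounding of places):
  Na2O: 65.86·0.1116 = 7.350 t (target 7.350 t)
  MgO: 323.0·0.3185 = 102.9 t (target 102.9 t)
  Li2O: 43.00·0.04500 = 1.935 t (target 1.935 t)
  Al2O3: 65.86·0.1974 + 291.3·0.9960 + 43.00·0.1616 + 1298·0.003000 = 314.0 t (target 314.0 t)
  SiO2: 65.86·0.6779 + 43.00·0.7834 + 323.0·0.6313 + 1298·0.9950 = 1574 t (target 1574 t)
Mass balance on the glass: net batch after ignition = 2000 t (oxide target masses add up to 2000 t; against the stated basis, 2000 t — gaps are rounding artifacts).
Batch grand total — Σ batch = 2021 t; Σ batch·LOI gives LOI loss = 21.27 t; glass ÷ batch gives a yield of 98.95%.

Batch per 2000 t melt:
  soda feldspar: 65.86 t
  calcined alumina: 291.3 t
  lithium feldspar: 43.00 t
  talc: 323.0 t
  sand: 1298 t
Total batch = 2021 t; LOI loss = 21.27 t; yield = 98.95%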